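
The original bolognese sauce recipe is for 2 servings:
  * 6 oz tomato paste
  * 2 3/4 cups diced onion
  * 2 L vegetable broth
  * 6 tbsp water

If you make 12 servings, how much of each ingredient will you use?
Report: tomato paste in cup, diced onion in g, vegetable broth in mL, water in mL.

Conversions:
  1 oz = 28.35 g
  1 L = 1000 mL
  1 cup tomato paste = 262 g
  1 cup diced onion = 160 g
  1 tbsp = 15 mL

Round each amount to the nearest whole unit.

tomato paste: 4 cup; diced onion: 2640 g; vegetable broth: 12000 mL; water: 540 mL

Scaling factor: 12/2 = 6.
tomato paste: 6 oz × 6 × 28.35 g/oz ÷ 262 g/cup ≈ 4 cup
diced onion: 2.75 cup × 6 × 160 g/cup = 2640 g
vegetable broth: 2 L × 6 × 1000 mL/L = 12000 mL
water: 6 tbsp × 6 × 15 mL/tbsp = 540 mL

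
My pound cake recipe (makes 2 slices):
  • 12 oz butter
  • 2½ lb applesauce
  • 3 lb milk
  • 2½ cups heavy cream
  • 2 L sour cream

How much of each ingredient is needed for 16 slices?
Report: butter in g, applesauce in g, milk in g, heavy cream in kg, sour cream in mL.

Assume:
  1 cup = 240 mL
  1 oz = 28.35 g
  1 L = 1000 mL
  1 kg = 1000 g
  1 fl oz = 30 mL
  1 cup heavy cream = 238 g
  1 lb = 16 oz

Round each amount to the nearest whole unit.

butter: 2722 g; applesauce: 9072 g; milk: 10886 g; heavy cream: 5 kg; sour cream: 16000 mL

Scaling factor: 16/2 = 8.
butter: 12 oz × 8 × 28.35 g/oz ≈ 2722 g
applesauce: 2.5 lb × 8 × 16 oz/lb × 28.35 g/oz = 9072 g
milk: 3 lb × 8 × 16 oz/lb × 28.35 g/oz ≈ 10886 g
heavy cream: 2.5 cup × 8 × 238 g/cup ÷ 1000 g/kg ≈ 5 kg
sour cream: 2 L × 8 × 1000 mL/L = 16000 mL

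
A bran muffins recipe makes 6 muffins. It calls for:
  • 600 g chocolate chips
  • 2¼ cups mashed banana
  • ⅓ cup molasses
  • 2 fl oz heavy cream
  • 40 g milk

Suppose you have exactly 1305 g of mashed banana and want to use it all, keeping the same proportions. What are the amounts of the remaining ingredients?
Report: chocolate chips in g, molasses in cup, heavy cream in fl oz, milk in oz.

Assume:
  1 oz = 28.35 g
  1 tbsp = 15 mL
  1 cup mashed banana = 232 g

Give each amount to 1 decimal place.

chocolate chips: 1500.0 g; molasses: 0.8 cup; heavy cream: 5.0 fl oz; milk: 3.5 oz

The original recipe has 522 g of mashed banana, so the scaling factor is 1305 ÷ 522 = 5/2 = 2.5.
chocolate chips: 600 g × 5/2 = 1500.0 g
molasses: 1/3 cup × 5/2 ≈ 0.8 cup
heavy cream: 2 fl oz × 5/2 = 5.0 fl oz
milk: 40 g × 5/2 ÷ 28.35 g/oz ≈ 3.5 oz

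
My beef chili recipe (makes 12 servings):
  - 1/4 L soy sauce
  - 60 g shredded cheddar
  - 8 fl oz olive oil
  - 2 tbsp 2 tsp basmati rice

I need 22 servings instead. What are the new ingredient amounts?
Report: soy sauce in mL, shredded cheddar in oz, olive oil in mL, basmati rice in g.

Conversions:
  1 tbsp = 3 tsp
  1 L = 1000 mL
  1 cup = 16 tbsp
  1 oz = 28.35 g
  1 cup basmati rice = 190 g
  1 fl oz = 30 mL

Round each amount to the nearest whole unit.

Scaling factor: 22/12 = 11/6.
soy sauce: 0.25 L × 11/6 × 1000 mL/L ≈ 458 mL
shredded cheddar: 60 g × 11/6 ÷ 28.35 g/oz ≈ 4 oz
olive oil: 8 fl oz × 11/6 × 30 mL/fl oz = 440 mL
basmati rice: (2 tbsp + 2 tsp = 8/3 tbsp) × 11/6 ÷ 16 tbsp/cup × 190 g/cup ≈ 58 g

soy sauce: 458 mL; shredded cheddar: 4 oz; olive oil: 440 mL; basmati rice: 58 g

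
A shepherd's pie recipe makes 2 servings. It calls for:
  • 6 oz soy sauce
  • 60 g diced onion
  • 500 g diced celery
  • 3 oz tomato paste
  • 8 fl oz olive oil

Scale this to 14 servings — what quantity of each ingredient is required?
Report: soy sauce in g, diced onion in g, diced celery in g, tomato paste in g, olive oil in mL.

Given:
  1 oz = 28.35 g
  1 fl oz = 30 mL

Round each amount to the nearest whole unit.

Scaling factor: 14/2 = 7.
soy sauce: 6 oz × 7 × 28.35 g/oz ≈ 1191 g
diced onion: 60 g × 7 = 420 g
diced celery: 500 g × 7 = 3500 g
tomato paste: 3 oz × 7 × 28.35 g/oz ≈ 595 g
olive oil: 8 fl oz × 7 × 30 mL/fl oz = 1680 mL

soy sauce: 1191 g; diced onion: 420 g; diced celery: 3500 g; tomato paste: 595 g; olive oil: 1680 mL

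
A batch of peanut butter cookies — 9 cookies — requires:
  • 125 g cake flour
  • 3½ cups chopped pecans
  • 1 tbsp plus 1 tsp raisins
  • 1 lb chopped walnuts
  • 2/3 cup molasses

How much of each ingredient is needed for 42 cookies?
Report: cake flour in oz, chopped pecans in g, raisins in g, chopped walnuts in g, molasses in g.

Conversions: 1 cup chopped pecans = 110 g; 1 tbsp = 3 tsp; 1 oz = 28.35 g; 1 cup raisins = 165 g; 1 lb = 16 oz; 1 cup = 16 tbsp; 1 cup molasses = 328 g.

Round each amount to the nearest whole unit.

cake flour: 21 oz; chopped pecans: 1797 g; raisins: 64 g; chopped walnuts: 2117 g; molasses: 1020 g

Scaling factor: 42/9 = 14/3.
cake flour: 125 g × 14/3 ÷ 28.35 g/oz ≈ 21 oz
chopped pecans: 3.5 cup × 14/3 × 110 g/cup ≈ 1797 g
raisins: (1 tbsp + 1 tsp = 4/3 tbsp) × 14/3 ÷ 16 tbsp/cup × 165 g/cup ≈ 64 g
chopped walnuts: 1 lb × 14/3 × 16 oz/lb × 28.35 g/oz ≈ 2117 g
molasses: 2/3 cup × 14/3 × 328 g/cup ≈ 1020 g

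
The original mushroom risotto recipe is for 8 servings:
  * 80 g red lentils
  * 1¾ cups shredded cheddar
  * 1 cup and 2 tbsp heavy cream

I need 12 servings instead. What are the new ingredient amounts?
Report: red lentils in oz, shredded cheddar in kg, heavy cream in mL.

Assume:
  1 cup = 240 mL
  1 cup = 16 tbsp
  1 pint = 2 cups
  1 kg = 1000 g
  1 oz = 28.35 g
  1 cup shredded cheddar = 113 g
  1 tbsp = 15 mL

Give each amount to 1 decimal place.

Scaling factor: 12/8 = 3/2 = 1.5.
red lentils: 80 g × 3/2 ÷ 28.35 g/oz ≈ 4.2 oz
shredded cheddar: 1.75 cup × 3/2 × 113 g/cup ÷ 1000 g/kg ≈ 0.3 kg
heavy cream: (1 cup + 2 tbsp = 1.125 cup) × 3/2 × 240 mL/cup = 405.0 mL

red lentils: 4.2 oz; shredded cheddar: 0.3 kg; heavy cream: 405.0 mL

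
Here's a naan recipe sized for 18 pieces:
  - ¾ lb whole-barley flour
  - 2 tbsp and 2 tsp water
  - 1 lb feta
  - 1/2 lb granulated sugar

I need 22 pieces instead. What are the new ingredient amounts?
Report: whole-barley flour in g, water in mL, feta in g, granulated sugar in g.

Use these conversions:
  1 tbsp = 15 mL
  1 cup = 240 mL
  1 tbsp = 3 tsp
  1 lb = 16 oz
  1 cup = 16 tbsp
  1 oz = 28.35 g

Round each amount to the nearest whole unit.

whole-barley flour: 416 g; water: 49 mL; feta: 554 g; granulated sugar: 277 g

Scaling factor: 22/18 = 11/9.
whole-barley flour: 0.75 lb × 11/9 × 16 oz/lb × 28.35 g/oz ≈ 416 g
water: (2 tbsp + 2 tsp = 8/3 tbsp) × 11/9 × 15 mL/tbsp ≈ 49 mL
feta: 1 lb × 11/9 × 16 oz/lb × 28.35 g/oz ≈ 554 g
granulated sugar: 0.5 lb × 11/9 × 16 oz/lb × 28.35 g/oz ≈ 277 g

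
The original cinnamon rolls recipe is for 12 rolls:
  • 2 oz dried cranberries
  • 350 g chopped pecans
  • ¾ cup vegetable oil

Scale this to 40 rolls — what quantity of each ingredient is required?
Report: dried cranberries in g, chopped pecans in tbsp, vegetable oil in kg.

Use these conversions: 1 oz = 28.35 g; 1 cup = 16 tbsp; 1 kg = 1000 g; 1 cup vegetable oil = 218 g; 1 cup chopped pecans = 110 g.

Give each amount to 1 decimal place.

dried cranberries: 189.0 g; chopped pecans: 169.7 tbsp; vegetable oil: 0.5 kg

Scaling factor: 40/12 = 10/3.
dried cranberries: 2 oz × 10/3 × 28.35 g/oz = 189.0 g
chopped pecans: 350 g × 10/3 ÷ 110 g/cup × 16 tbsp/cup ≈ 169.7 tbsp
vegetable oil: 0.75 cup × 10/3 × 218 g/cup ÷ 1000 g/kg ≈ 0.5 kg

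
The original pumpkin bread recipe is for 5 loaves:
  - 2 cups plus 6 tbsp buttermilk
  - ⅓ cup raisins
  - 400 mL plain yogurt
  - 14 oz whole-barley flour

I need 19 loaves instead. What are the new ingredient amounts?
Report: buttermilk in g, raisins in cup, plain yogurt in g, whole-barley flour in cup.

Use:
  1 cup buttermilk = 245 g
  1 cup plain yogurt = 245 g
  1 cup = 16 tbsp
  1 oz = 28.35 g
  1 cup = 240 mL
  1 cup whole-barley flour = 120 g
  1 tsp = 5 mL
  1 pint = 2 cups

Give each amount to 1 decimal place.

Scaling factor: 19/5 = 3.8.
buttermilk: (2 cup + 6 tbsp = 2.375 cup) × 19/5 × 245 g/cup ≈ 2211.1 g
raisins: 1/3 cup × 19/5 ≈ 1.3 cup
plain yogurt: 400 mL × 19/5 ÷ 240 mL/cup × 245 g/cup ≈ 1551.7 g
whole-barley flour: 14 oz × 19/5 × 28.35 g/oz ÷ 120 g/cup ≈ 12.6 cup

buttermilk: 2211.1 g; raisins: 1.3 cup; plain yogurt: 1551.7 g; whole-barley flour: 12.6 cup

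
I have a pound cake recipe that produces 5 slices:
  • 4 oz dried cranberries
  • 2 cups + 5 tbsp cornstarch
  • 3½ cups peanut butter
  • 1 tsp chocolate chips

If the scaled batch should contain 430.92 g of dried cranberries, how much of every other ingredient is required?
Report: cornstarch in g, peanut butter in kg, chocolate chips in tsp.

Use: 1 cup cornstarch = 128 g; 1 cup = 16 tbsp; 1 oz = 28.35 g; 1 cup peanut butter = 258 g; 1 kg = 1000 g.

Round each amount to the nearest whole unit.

The original recipe has 113.4 g of dried cranberries, so the scaling factor is 430.92 ÷ 113.4 = 19/5 = 3.8.
cornstarch: (2 cup + 5 tbsp = 2.3125 cup) × 19/5 × 128 g/cup ≈ 1125 g
peanut butter: 3.5 cup × 19/5 × 258 g/cup ÷ 1000 g/kg ≈ 3 kg
chocolate chips: 1 tsp × 19/5 ≈ 4 tsp

cornstarch: 1125 g; peanut butter: 3 kg; chocolate chips: 4 tsp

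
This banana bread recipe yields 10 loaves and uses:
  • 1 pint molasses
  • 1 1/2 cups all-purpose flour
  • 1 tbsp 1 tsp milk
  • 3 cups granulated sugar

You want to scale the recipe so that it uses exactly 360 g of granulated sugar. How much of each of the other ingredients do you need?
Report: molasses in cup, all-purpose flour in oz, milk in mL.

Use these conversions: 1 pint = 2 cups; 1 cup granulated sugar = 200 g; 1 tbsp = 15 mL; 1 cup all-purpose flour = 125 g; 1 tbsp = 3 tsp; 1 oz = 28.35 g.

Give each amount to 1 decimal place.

molasses: 1.2 cup; all-purpose flour: 4.0 oz; milk: 12.0 mL

The original recipe has 600 g of granulated sugar, so the scaling factor is 360 ÷ 600 = 3/5 = 0.6.
molasses: 1 pint × 3/5 × 2 cup/pint = 1.2 cup
all-purpose flour: 1.5 cup × 3/5 × 125 g/cup ÷ 28.35 g/oz ≈ 4.0 oz
milk: (1 tbsp + 1 tsp = 4/3 tbsp) × 3/5 × 15 mL/tbsp = 12.0 mL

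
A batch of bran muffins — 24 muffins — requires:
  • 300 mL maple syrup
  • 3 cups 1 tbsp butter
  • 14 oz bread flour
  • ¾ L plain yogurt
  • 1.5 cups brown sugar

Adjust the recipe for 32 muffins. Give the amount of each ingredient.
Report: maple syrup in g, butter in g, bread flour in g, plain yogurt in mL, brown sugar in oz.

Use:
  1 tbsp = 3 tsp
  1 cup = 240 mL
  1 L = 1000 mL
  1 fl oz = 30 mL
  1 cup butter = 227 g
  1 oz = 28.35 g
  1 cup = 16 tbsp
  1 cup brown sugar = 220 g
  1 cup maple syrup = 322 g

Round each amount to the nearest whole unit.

maple syrup: 537 g; butter: 927 g; bread flour: 529 g; plain yogurt: 1000 mL; brown sugar: 16 oz

Scaling factor: 32/24 = 4/3.
maple syrup: 300 mL × 4/3 ÷ 240 mL/cup × 322 g/cup ≈ 537 g
butter: (3 cup + 1 tbsp = 3.0625 cup) × 4/3 × 227 g/cup ≈ 927 g
bread flour: 14 oz × 4/3 × 28.35 g/oz ≈ 529 g
plain yogurt: 0.75 L × 4/3 × 1000 mL/L = 1000 mL
brown sugar: 1.5 cup × 4/3 × 220 g/cup ÷ 28.35 g/oz ≈ 16 oz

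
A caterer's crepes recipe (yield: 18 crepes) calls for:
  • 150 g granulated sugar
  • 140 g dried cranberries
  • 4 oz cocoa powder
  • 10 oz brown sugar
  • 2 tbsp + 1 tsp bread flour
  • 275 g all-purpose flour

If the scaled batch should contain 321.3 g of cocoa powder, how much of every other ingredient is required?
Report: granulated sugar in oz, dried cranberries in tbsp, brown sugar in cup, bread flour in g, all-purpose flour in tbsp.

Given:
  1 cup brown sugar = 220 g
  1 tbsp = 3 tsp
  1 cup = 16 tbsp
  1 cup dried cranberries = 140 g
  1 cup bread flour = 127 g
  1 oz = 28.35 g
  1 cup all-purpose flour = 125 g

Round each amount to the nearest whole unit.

granulated sugar: 15 oz; dried cranberries: 45 tbsp; brown sugar: 4 cup; bread flour: 52 g; all-purpose flour: 100 tbsp

The original recipe has 113.4 g of cocoa powder, so the scaling factor is 321.3 ÷ 113.4 = 17/6.
granulated sugar: 150 g × 17/6 ÷ 28.35 g/oz ≈ 15 oz
dried cranberries: 140 g × 17/6 ÷ 140 g/cup × 16 tbsp/cup ≈ 45 tbsp
brown sugar: 10 oz × 17/6 × 28.35 g/oz ÷ 220 g/cup ≈ 4 cup
bread flour: (2 tbsp + 1 tsp = 7/3 tbsp) × 17/6 ÷ 16 tbsp/cup × 127 g/cup ≈ 52 g
all-purpose flour: 275 g × 17/6 ÷ 125 g/cup × 16 tbsp/cup ≈ 100 tbsp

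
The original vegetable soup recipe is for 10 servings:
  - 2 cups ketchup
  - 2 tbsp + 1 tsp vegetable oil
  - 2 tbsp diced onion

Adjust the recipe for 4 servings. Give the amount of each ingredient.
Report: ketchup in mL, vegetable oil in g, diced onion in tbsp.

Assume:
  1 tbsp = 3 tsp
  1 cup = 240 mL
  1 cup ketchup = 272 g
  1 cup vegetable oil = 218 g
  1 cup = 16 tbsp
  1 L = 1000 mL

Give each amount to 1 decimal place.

ketchup: 192.0 mL; vegetable oil: 12.7 g; diced onion: 0.8 tbsp

Scaling factor: 4/10 = 2/5 = 0.4.
ketchup: 2 cup × 2/5 × 240 mL/cup = 192.0 mL
vegetable oil: (2 tbsp + 1 tsp = 7/3 tbsp) × 2/5 ÷ 16 tbsp/cup × 218 g/cup ≈ 12.7 g
diced onion: 2 tbsp × 2/5 = 0.8 tbsp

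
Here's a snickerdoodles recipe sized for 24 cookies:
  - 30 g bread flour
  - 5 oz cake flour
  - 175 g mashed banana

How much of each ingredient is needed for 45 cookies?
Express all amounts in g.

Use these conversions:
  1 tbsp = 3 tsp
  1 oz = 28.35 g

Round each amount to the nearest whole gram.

bread flour: 56 g; cake flour: 266 g; mashed banana: 328 g

Scaling factor: 45/24 = 15/8 = 1.875.
bread flour: 30 g × 15/8 ≈ 56 g
cake flour: 5 oz × 15/8 × 28.35 g/oz ≈ 266 g
mashed banana: 175 g × 15/8 ≈ 328 g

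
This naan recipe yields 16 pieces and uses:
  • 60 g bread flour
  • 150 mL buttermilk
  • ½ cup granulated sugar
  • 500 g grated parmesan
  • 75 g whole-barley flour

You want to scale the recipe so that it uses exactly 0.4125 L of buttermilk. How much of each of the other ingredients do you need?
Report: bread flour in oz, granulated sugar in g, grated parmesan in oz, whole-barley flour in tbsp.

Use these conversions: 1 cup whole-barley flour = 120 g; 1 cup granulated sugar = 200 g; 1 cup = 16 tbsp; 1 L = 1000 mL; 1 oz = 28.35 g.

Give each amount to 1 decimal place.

The original recipe has 0.15 L of buttermilk, so the scaling factor is 0.4125 ÷ 0.15 = 11/4 = 2.75.
bread flour: 60 g × 11/4 ÷ 28.35 g/oz ≈ 5.8 oz
granulated sugar: 0.5 cup × 11/4 × 200 g/cup = 275.0 g
grated parmesan: 500 g × 11/4 ÷ 28.35 g/oz ≈ 48.5 oz
whole-barley flour: 75 g × 11/4 ÷ 120 g/cup × 16 tbsp/cup = 27.5 tbsp

bread flour: 5.8 oz; granulated sugar: 275.0 g; grated parmesan: 48.5 oz; whole-barley flour: 27.5 tbsp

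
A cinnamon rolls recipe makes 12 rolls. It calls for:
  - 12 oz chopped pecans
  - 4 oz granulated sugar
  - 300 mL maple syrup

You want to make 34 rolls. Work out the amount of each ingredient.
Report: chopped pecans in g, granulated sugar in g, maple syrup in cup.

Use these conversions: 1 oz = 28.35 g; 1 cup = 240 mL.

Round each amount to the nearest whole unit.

chopped pecans: 964 g; granulated sugar: 321 g; maple syrup: 4 cup

Scaling factor: 34/12 = 17/6.
chopped pecans: 12 oz × 17/6 × 28.35 g/oz ≈ 964 g
granulated sugar: 4 oz × 17/6 × 28.35 g/oz ≈ 321 g
maple syrup: 300 mL × 17/6 ÷ 240 mL/cup ≈ 4 cup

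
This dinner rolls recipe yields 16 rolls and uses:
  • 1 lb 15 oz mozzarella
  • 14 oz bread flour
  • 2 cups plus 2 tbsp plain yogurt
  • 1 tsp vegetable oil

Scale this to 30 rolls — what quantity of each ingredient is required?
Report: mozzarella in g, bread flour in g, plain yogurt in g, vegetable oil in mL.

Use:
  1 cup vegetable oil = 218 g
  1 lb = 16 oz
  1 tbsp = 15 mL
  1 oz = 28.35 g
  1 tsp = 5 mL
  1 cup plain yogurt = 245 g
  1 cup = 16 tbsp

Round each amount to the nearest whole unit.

mozzarella: 1648 g; bread flour: 744 g; plain yogurt: 976 g; vegetable oil: 9 mL

Scaling factor: 30/16 = 15/8 = 1.875.
mozzarella: (1 lb + 15 oz = 1.9375 lb) × 15/8 × 16 oz/lb × 28.35 g/oz ≈ 1648 g
bread flour: 14 oz × 15/8 × 28.35 g/oz ≈ 744 g
plain yogurt: (2 cup + 2 tbsp = 2.125 cup) × 15/8 × 245 g/cup ≈ 976 g
vegetable oil: 1 tsp × 15/8 × 5 mL/tsp ≈ 9 mL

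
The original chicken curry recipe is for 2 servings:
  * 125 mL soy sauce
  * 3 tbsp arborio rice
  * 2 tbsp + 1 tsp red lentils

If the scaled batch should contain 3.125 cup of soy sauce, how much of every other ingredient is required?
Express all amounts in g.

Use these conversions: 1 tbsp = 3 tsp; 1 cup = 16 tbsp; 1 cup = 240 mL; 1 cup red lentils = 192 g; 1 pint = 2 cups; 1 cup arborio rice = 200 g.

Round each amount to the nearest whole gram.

The original recipe has 25/48 cup of soy sauce, so the scaling factor is 3.125 ÷ 25/48 = 6.
arborio rice: 3 tbsp × 6 ÷ 16 tbsp/cup × 200 g/cup = 225 g
red lentils: (2 tbsp + 1 tsp = 7/3 tbsp) × 6 ÷ 16 tbsp/cup × 192 g/cup = 168 g

arborio rice: 225 g; red lentils: 168 g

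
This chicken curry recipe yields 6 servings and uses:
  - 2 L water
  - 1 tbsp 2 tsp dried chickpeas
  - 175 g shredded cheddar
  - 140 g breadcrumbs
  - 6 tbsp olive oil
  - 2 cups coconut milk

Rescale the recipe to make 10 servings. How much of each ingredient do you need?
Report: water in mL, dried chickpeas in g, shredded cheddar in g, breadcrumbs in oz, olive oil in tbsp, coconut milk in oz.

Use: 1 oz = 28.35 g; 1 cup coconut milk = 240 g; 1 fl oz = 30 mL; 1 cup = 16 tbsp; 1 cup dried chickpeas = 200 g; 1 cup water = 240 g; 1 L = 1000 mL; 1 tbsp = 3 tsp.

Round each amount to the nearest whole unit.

water: 3333 mL; dried chickpeas: 35 g; shredded cheddar: 292 g; breadcrumbs: 8 oz; olive oil: 10 tbsp; coconut milk: 28 oz

Scaling factor: 10/6 = 5/3.
water: 2 L × 5/3 × 1000 mL/L ≈ 3333 mL
dried chickpeas: (1 tbsp + 2 tsp = 5/3 tbsp) × 5/3 ÷ 16 tbsp/cup × 200 g/cup ≈ 35 g
shredded cheddar: 175 g × 5/3 ≈ 292 g
breadcrumbs: 140 g × 5/3 ÷ 28.35 g/oz ≈ 8 oz
olive oil: 6 tbsp × 5/3 = 10 tbsp
coconut milk: 2 cup × 5/3 × 240 g/cup ÷ 28.35 g/oz ≈ 28 oz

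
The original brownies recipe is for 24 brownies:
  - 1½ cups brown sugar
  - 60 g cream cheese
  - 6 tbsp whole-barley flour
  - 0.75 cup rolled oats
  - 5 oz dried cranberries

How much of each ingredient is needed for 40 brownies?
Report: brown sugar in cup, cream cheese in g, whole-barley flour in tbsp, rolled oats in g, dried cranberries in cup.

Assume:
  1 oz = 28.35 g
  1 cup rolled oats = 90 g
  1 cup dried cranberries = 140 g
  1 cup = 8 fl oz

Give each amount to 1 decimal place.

brown sugar: 2.5 cup; cream cheese: 100.0 g; whole-barley flour: 10.0 tbsp; rolled oats: 112.5 g; dried cranberries: 1.7 cup

Scaling factor: 40/24 = 5/3.
brown sugar: 1.5 cup × 5/3 = 2.5 cup
cream cheese: 60 g × 5/3 = 100.0 g
whole-barley flour: 6 tbsp × 5/3 = 10.0 tbsp
rolled oats: 0.75 cup × 5/3 × 90 g/cup = 112.5 g
dried cranberries: 5 oz × 5/3 × 28.35 g/oz ÷ 140 g/cup ≈ 1.7 cup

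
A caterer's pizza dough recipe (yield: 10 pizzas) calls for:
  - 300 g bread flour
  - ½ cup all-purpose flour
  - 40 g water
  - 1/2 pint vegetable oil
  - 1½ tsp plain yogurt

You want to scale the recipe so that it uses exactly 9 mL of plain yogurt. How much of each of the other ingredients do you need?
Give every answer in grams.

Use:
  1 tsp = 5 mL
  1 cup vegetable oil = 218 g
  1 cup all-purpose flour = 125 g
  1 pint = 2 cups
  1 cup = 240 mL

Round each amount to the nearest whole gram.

bread flour: 360 g; all-purpose flour: 75 g; water: 48 g; vegetable oil: 262 g

The original recipe has 7.5 mL of plain yogurt, so the scaling factor is 9 ÷ 7.5 = 6/5 = 1.2.
bread flour: 300 g × 6/5 = 360 g
all-purpose flour: 0.5 cup × 6/5 × 125 g/cup = 75 g
water: 40 g × 6/5 = 48 g
vegetable oil: 0.5 pint × 6/5 × 2 cup/pint × 218 g/cup ≈ 262 g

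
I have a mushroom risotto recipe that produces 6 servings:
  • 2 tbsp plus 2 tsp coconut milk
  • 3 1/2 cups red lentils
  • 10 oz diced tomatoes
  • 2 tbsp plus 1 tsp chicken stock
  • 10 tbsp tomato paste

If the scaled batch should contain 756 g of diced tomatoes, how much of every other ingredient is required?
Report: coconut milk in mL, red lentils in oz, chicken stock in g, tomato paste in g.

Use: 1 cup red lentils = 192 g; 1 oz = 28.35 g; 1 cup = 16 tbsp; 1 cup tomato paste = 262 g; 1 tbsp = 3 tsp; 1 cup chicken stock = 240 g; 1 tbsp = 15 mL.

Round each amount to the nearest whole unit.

coconut milk: 107 mL; red lentils: 63 oz; chicken stock: 93 g; tomato paste: 437 g

The original recipe has 283.5 g of diced tomatoes, so the scaling factor is 756 ÷ 283.5 = 8/3.
coconut milk: (2 tbsp + 2 tsp = 8/3 tbsp) × 8/3 × 15 mL/tbsp ≈ 107 mL
red lentils: 3.5 cup × 8/3 × 192 g/cup ÷ 28.35 g/oz ≈ 63 oz
chicken stock: (2 tbsp + 1 tsp = 7/3 tbsp) × 8/3 ÷ 16 tbsp/cup × 240 g/cup ≈ 93 g
tomato paste: 10 tbsp × 8/3 ÷ 16 tbsp/cup × 262 g/cup ≈ 437 g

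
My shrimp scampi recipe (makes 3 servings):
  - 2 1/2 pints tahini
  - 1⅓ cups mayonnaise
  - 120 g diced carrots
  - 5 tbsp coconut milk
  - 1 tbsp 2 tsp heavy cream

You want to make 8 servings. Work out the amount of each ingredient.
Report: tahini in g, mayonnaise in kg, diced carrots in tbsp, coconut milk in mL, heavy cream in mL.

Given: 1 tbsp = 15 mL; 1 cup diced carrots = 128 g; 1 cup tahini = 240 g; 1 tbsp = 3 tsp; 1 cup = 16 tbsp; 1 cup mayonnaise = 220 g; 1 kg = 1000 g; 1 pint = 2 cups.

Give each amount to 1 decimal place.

tahini: 3200.0 g; mayonnaise: 0.8 kg; diced carrots: 40.0 tbsp; coconut milk: 200.0 mL; heavy cream: 66.7 mL

Scaling factor: 8/3.
tahini: 2.5 pint × 8/3 × 2 cup/pint × 240 g/cup = 3200.0 g
mayonnaise: 4/3 cup × 8/3 × 220 g/cup ÷ 1000 g/kg ≈ 0.8 kg
diced carrots: 120 g × 8/3 ÷ 128 g/cup × 16 tbsp/cup = 40.0 tbsp
coconut milk: 5 tbsp × 8/3 × 15 mL/tbsp = 200.0 mL
heavy cream: (1 tbsp + 2 tsp = 5/3 tbsp) × 8/3 × 15 mL/tbsp ≈ 66.7 mL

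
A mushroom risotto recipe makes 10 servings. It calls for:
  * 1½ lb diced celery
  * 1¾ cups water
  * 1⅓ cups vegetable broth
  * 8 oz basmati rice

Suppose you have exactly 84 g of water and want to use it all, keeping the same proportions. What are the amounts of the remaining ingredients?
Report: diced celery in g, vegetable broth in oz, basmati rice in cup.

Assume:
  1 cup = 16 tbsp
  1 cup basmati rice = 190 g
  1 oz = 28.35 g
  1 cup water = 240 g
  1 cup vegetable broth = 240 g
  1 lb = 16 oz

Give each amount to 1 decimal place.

The original recipe has 420 g of water, so the scaling factor is 84 ÷ 420 = 1/5 = 0.2.
diced celery: 1.5 lb × 1/5 × 16 oz/lb × 28.35 g/oz ≈ 136.1 g
vegetable broth: 4/3 cup × 1/5 × 240 g/cup ÷ 28.35 g/oz ≈ 2.3 oz
basmati rice: 8 oz × 1/5 × 28.35 g/oz ÷ 190 g/cup ≈ 0.2 cup

diced celery: 136.1 g; vegetable broth: 2.3 oz; basmati rice: 0.2 cup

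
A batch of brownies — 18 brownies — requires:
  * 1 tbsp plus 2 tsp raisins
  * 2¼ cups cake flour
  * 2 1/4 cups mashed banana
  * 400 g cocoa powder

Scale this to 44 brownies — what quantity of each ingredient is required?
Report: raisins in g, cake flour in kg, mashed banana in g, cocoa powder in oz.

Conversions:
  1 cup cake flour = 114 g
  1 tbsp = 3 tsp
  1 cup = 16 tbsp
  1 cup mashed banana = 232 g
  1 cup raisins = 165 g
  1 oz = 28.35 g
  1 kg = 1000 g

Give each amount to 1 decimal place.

Scaling factor: 44/18 = 22/9.
raisins: (1 tbsp + 2 tsp = 5/3 tbsp) × 22/9 ÷ 16 tbsp/cup × 165 g/cup ≈ 42.0 g
cake flour: 2.25 cup × 22/9 × 114 g/cup ÷ 1000 g/kg ≈ 0.6 kg
mashed banana: 2.25 cup × 22/9 × 232 g/cup = 1276.0 g
cocoa powder: 400 g × 22/9 ÷ 28.35 g/oz ≈ 34.5 oz

raisins: 42.0 g; cake flour: 0.6 kg; mashed banana: 1276.0 g; cocoa powder: 34.5 oz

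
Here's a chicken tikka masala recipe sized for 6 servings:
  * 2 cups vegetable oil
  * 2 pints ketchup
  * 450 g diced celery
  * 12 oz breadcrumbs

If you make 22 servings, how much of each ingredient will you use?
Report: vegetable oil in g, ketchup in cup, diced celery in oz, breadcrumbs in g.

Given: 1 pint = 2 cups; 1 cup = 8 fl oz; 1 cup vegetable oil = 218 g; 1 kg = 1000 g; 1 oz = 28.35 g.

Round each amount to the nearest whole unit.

Scaling factor: 22/6 = 11/3.
vegetable oil: 2 cup × 11/3 × 218 g/cup ≈ 1599 g
ketchup: 2 pint × 11/3 × 2 cup/pint ≈ 15 cup
diced celery: 450 g × 11/3 ÷ 28.35 g/oz ≈ 58 oz
breadcrumbs: 12 oz × 11/3 × 28.35 g/oz ≈ 1247 g

vegetable oil: 1599 g; ketchup: 15 cup; diced celery: 58 oz; breadcrumbs: 1247 g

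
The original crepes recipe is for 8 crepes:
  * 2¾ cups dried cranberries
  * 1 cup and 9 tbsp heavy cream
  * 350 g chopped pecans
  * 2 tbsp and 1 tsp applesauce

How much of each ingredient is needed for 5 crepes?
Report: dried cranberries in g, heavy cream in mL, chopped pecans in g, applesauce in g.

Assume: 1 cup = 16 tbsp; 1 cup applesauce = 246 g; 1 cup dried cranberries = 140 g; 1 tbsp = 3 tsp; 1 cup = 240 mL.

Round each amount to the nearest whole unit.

dried cranberries: 241 g; heavy cream: 234 mL; chopped pecans: 219 g; applesauce: 22 g

Scaling factor: 5/8 = 0.625.
dried cranberries: 2.75 cup × 5/8 × 140 g/cup ≈ 241 g
heavy cream: (1 cup + 9 tbsp = 1.5625 cup) × 5/8 × 240 mL/cup ≈ 234 mL
chopped pecans: 350 g × 5/8 ≈ 219 g
applesauce: (2 tbsp + 1 tsp = 7/3 tbsp) × 5/8 ÷ 16 tbsp/cup × 246 g/cup ≈ 22 g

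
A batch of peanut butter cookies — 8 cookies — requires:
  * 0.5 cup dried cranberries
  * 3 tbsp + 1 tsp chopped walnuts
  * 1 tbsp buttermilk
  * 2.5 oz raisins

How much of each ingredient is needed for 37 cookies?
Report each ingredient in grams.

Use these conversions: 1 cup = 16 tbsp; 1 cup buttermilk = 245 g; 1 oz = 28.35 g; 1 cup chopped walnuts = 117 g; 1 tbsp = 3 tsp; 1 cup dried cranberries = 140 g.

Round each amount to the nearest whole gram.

Scaling factor: 37/8 = 4.625.
dried cranberries: 0.5 cup × 37/8 × 140 g/cup ≈ 324 g
chopped walnuts: (3 tbsp + 1 tsp = 10/3 tbsp) × 37/8 ÷ 16 tbsp/cup × 117 g/cup ≈ 113 g
buttermilk: 1 tbsp × 37/8 ÷ 16 tbsp/cup × 245 g/cup ≈ 71 g
raisins: 2.5 oz × 37/8 × 28.35 g/oz ≈ 328 g

dried cranberries: 324 g; chopped walnuts: 113 g; buttermilk: 71 g; raisins: 328 g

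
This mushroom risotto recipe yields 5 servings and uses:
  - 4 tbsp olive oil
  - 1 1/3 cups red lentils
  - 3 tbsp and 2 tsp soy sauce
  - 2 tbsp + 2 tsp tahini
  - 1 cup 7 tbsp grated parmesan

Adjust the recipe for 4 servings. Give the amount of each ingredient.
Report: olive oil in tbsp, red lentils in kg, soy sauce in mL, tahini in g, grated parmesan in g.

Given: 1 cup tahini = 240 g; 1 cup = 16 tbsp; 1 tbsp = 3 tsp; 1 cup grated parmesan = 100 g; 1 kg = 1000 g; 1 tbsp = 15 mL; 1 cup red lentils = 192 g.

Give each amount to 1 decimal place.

Scaling factor: 4/5 = 0.8.
olive oil: 4 tbsp × 4/5 = 3.2 tbsp
red lentils: 4/3 cup × 4/5 × 192 g/cup ÷ 1000 g/kg ≈ 0.2 kg
soy sauce: (3 tbsp + 2 tsp = 11/3 tbsp) × 4/5 × 15 mL/tbsp = 44.0 mL
tahini: (2 tbsp + 2 tsp = 8/3 tbsp) × 4/5 ÷ 16 tbsp/cup × 240 g/cup = 32.0 g
grated parmesan: (1 cup + 7 tbsp = 1.4375 cup) × 4/5 × 100 g/cup = 115.0 g

olive oil: 3.2 tbsp; red lentils: 0.2 kg; soy sauce: 44.0 mL; tahini: 32.0 g; grated parmesan: 115.0 g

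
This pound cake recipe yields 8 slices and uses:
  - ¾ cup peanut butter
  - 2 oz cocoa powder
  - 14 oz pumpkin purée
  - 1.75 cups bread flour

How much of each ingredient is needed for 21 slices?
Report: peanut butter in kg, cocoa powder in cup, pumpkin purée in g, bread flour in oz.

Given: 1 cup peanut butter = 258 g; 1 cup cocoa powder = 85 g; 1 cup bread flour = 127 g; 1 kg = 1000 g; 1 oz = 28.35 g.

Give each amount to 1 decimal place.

peanut butter: 0.5 kg; cocoa powder: 1.8 cup; pumpkin purée: 1041.9 g; bread flour: 20.6 oz

Scaling factor: 21/8 = 2.625.
peanut butter: 0.75 cup × 21/8 × 258 g/cup ÷ 1000 g/kg ≈ 0.5 kg
cocoa powder: 2 oz × 21/8 × 28.35 g/oz ÷ 85 g/cup ≈ 1.8 cup
pumpkin purée: 14 oz × 21/8 × 28.35 g/oz ≈ 1041.9 g
bread flour: 1.75 cup × 21/8 × 127 g/cup ÷ 28.35 g/oz ≈ 20.6 oz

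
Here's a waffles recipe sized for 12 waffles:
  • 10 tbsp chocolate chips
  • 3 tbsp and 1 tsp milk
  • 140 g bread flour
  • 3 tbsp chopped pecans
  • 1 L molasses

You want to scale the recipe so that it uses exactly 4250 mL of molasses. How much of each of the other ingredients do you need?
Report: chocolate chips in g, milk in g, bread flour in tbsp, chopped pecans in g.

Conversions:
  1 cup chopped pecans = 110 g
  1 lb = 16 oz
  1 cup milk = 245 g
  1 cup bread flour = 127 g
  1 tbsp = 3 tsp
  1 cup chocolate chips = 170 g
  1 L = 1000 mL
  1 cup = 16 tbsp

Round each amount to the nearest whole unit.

The original recipe has 1000 mL of molasses, so the scaling factor is 4250 ÷ 1000 = 17/4 = 4.25.
chocolate chips: 10 tbsp × 17/4 ÷ 16 tbsp/cup × 170 g/cup ≈ 452 g
milk: (3 tbsp + 1 tsp = 10/3 tbsp) × 17/4 ÷ 16 tbsp/cup × 245 g/cup ≈ 217 g
bread flour: 140 g × 17/4 ÷ 127 g/cup × 16 tbsp/cup ≈ 75 tbsp
chopped pecans: 3 tbsp × 17/4 ÷ 16 tbsp/cup × 110 g/cup ≈ 88 g

chocolate chips: 452 g; milk: 217 g; bread flour: 75 tbsp; chopped pecans: 88 g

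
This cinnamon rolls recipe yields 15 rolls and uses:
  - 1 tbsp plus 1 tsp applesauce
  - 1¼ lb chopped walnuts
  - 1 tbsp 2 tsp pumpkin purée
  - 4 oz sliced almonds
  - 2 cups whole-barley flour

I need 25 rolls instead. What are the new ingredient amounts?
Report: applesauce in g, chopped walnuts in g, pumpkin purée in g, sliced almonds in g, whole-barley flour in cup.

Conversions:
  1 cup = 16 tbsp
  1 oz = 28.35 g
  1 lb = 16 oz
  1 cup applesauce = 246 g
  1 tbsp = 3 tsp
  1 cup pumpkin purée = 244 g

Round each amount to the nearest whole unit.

applesauce: 34 g; chopped walnuts: 945 g; pumpkin purée: 42 g; sliced almonds: 189 g; whole-barley flour: 3 cup

Scaling factor: 25/15 = 5/3.
applesauce: (1 tbsp + 1 tsp = 4/3 tbsp) × 5/3 ÷ 16 tbsp/cup × 246 g/cup ≈ 34 g
chopped walnuts: 1.25 lb × 5/3 × 16 oz/lb × 28.35 g/oz = 945 g
pumpkin purée: (1 tbsp + 2 tsp = 5/3 tbsp) × 5/3 ÷ 16 tbsp/cup × 244 g/cup ≈ 42 g
sliced almonds: 4 oz × 5/3 × 28.35 g/oz = 189 g
whole-barley flour: 2 cup × 5/3 ≈ 3 cup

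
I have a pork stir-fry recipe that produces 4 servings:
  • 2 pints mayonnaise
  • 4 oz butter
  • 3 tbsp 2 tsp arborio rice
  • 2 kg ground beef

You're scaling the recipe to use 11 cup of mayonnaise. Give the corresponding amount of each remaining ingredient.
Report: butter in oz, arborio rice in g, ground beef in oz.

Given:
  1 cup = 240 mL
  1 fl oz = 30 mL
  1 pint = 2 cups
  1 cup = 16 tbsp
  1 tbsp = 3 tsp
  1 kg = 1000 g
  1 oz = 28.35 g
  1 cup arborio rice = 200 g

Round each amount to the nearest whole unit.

butter: 11 oz; arborio rice: 126 g; ground beef: 194 oz

The original recipe has 4 cup of mayonnaise, so the scaling factor is 11 ÷ 4 = 11/4 = 2.75.
butter: 4 oz × 11/4 = 11 oz
arborio rice: (3 tbsp + 2 tsp = 11/3 tbsp) × 11/4 ÷ 16 tbsp/cup × 200 g/cup ≈ 126 g
ground beef: 2 kg × 11/4 × 1000 g/kg ÷ 28.35 g/oz ≈ 194 oz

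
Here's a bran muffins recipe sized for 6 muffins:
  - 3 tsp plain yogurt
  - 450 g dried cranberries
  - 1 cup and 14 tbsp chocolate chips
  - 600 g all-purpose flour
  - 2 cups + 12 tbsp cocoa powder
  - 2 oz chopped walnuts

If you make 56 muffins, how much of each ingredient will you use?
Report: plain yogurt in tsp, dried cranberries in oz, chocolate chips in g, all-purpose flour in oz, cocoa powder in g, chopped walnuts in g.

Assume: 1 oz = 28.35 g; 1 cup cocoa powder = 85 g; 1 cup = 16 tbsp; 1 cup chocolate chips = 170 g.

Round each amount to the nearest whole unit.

plain yogurt: 28 tsp; dried cranberries: 148 oz; chocolate chips: 2975 g; all-purpose flour: 198 oz; cocoa powder: 2182 g; chopped walnuts: 529 g

Scaling factor: 56/6 = 28/3.
plain yogurt: 3 tsp × 28/3 = 28 tsp
dried cranberries: 450 g × 28/3 ÷ 28.35 g/oz ≈ 148 oz
chocolate chips: (1 cup + 14 tbsp = 1.875 cup) × 28/3 × 170 g/cup = 2975 g
all-purpose flour: 600 g × 28/3 ÷ 28.35 g/oz ≈ 198 oz
cocoa powder: (2 cup + 12 tbsp = 2.75 cup) × 28/3 × 85 g/cup ≈ 2182 g
chopped walnuts: 2 oz × 28/3 × 28.35 g/oz ≈ 529 g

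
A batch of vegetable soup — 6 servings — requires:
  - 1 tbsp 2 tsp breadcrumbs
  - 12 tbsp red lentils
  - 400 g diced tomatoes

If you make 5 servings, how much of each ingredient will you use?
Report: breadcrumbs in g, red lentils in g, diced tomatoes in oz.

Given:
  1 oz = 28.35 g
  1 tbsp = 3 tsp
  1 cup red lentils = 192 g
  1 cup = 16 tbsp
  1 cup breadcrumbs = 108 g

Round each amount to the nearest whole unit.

breadcrumbs: 9 g; red lentils: 120 g; diced tomatoes: 12 oz

Scaling factor: 5/6.
breadcrumbs: (1 tbsp + 2 tsp = 5/3 tbsp) × 5/6 ÷ 16 tbsp/cup × 108 g/cup ≈ 9 g
red lentils: 12 tbsp × 5/6 ÷ 16 tbsp/cup × 192 g/cup = 120 g
diced tomatoes: 400 g × 5/6 ÷ 28.35 g/oz ≈ 12 oz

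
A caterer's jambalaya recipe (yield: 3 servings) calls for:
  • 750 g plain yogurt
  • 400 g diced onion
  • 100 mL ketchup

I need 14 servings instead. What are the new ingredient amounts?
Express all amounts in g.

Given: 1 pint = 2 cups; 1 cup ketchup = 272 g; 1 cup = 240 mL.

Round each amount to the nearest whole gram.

Scaling factor: 14/3.
plain yogurt: 750 g × 14/3 = 3500 g
diced onion: 400 g × 14/3 ≈ 1867 g
ketchup: 100 mL × 14/3 ÷ 240 mL/cup × 272 g/cup ≈ 529 g

plain yogurt: 3500 g; diced onion: 1867 g; ketchup: 529 g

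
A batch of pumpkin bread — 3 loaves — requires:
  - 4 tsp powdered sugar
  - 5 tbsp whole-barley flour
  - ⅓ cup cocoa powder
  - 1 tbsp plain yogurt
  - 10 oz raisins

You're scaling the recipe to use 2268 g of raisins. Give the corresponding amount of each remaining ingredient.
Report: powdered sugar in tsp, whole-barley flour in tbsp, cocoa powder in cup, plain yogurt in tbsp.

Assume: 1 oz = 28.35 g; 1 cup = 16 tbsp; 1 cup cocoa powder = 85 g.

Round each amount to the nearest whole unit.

The original recipe has 283.5 g of raisins, so the scaling factor is 2268 ÷ 283.5 = 8.
powdered sugar: 4 tsp × 8 = 32 tsp
whole-barley flour: 5 tbsp × 8 = 40 tbsp
cocoa powder: 1/3 cup × 8 ≈ 3 cup
plain yogurt: 1 tbsp × 8 = 8 tbsp

powdered sugar: 32 tsp; whole-barley flour: 40 tbsp; cocoa powder: 3 cup; plain yogurt: 8 tbsp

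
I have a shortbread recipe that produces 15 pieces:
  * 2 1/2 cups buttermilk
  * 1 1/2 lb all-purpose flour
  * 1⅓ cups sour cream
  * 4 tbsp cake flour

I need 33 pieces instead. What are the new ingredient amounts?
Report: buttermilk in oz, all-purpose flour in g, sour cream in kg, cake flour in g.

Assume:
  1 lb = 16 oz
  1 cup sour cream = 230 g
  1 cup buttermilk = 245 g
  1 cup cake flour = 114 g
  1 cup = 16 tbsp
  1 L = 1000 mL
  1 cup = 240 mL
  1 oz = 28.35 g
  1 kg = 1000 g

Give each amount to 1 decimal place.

buttermilk: 47.5 oz; all-purpose flour: 1496.9 g; sour cream: 0.7 kg; cake flour: 62.7 g

Scaling factor: 33/15 = 11/5 = 2.2.
buttermilk: 2.5 cup × 11/5 × 245 g/cup ÷ 28.35 g/oz ≈ 47.5 oz
all-purpose flour: 1.5 lb × 11/5 × 16 oz/lb × 28.35 g/oz ≈ 1496.9 g
sour cream: 4/3 cup × 11/5 × 230 g/cup ÷ 1000 g/kg ≈ 0.7 kg
cake flour: 4 tbsp × 11/5 ÷ 16 tbsp/cup × 114 g/cup = 62.7 g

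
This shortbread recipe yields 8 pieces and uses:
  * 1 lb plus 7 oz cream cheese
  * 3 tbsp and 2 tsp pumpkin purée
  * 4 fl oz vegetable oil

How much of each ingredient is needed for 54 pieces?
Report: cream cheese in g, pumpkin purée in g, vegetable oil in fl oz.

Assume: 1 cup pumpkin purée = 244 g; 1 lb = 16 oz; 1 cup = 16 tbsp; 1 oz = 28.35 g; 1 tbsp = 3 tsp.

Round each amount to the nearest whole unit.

cream cheese: 4401 g; pumpkin purée: 377 g; vegetable oil: 27 fl oz

Scaling factor: 54/8 = 27/4 = 6.75.
cream cheese: (1 lb + 7 oz = 1.4375 lb) × 27/4 × 16 oz/lb × 28.35 g/oz ≈ 4401 g
pumpkin purée: (3 tbsp + 2 tsp = 11/3 tbsp) × 27/4 ÷ 16 tbsp/cup × 244 g/cup ≈ 377 g
vegetable oil: 4 fl oz × 27/4 = 27 fl oz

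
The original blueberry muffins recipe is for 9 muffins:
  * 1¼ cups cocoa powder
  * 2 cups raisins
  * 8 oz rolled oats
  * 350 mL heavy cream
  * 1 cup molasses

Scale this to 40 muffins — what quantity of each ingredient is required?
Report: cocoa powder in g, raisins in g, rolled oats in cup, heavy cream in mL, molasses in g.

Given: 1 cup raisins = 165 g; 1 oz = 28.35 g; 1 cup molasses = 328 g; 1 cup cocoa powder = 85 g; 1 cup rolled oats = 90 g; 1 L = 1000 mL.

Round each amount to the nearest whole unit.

cocoa powder: 472 g; raisins: 1467 g; rolled oats: 11 cup; heavy cream: 1556 mL; molasses: 1458 g

Scaling factor: 40/9.
cocoa powder: 1.25 cup × 40/9 × 85 g/cup ≈ 472 g
raisins: 2 cup × 40/9 × 165 g/cup ≈ 1467 g
rolled oats: 8 oz × 40/9 × 28.35 g/oz ÷ 90 g/cup ≈ 11 cup
heavy cream: 350 mL × 40/9 ≈ 1556 mL
molasses: 1 cup × 40/9 × 328 g/cup ≈ 1458 g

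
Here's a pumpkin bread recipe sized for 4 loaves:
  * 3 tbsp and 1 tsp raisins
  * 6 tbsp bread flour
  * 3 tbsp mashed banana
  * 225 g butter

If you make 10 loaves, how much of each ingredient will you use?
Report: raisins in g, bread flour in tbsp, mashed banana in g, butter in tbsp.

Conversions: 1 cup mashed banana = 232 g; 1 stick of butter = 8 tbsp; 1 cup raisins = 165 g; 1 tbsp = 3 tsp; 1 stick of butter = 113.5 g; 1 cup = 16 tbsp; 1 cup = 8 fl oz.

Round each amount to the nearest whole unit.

Scaling factor: 10/4 = 5/2 = 2.5.
raisins: (3 tbsp + 1 tsp = 10/3 tbsp) × 5/2 ÷ 16 tbsp/cup × 165 g/cup ≈ 86 g
bread flour: 6 tbsp × 5/2 = 15 tbsp
mashed banana: 3 tbsp × 5/2 ÷ 16 tbsp/cup × 232 g/cup ≈ 109 g
butter: 225 g × 5/2 ÷ 113.5 g/stick × 8 tbsp/stick ≈ 40 tbsp

raisins: 86 g; bread flour: 15 tbsp; mashed banana: 109 g; butter: 40 tbsp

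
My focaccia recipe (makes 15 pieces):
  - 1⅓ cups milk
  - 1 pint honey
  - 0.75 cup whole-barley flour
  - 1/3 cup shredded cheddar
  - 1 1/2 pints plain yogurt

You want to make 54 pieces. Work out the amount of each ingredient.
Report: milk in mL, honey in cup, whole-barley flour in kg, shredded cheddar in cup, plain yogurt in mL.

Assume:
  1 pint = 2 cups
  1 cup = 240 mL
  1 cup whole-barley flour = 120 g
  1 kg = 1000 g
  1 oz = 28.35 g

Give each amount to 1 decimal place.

Scaling factor: 54/15 = 18/5 = 3.6.
milk: 4/3 cup × 18/5 × 240 mL/cup = 1152.0 mL
honey: 1 pint × 18/5 × 2 cup/pint = 7.2 cup
whole-barley flour: 0.75 cup × 18/5 × 120 g/cup ÷ 1000 g/kg ≈ 0.3 kg
shredded cheddar: 1/3 cup × 18/5 = 1.2 cup
plain yogurt: 1.5 pint × 18/5 × 2 cup/pint × 240 mL/cup = 2592.0 mL

milk: 1152.0 mL; honey: 7.2 cup; whole-barley flour: 0.3 kg; shredded cheddar: 1.2 cup; plain yogurt: 2592.0 mL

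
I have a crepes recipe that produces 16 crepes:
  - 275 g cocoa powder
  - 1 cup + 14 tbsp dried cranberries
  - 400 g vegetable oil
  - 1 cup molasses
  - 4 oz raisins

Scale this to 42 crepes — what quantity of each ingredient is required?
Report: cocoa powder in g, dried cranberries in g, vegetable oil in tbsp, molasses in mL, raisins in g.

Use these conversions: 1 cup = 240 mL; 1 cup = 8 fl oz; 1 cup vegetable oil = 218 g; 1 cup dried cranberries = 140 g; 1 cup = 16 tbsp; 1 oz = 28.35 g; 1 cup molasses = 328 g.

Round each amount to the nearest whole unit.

Scaling factor: 42/16 = 21/8 = 2.625.
cocoa powder: 275 g × 21/8 ≈ 722 g
dried cranberries: (1 cup + 14 tbsp = 1.875 cup) × 21/8 × 140 g/cup ≈ 689 g
vegetable oil: 400 g × 21/8 ÷ 218 g/cup × 16 tbsp/cup ≈ 77 tbsp
molasses: 1 cup × 21/8 × 240 mL/cup = 630 mL
raisins: 4 oz × 21/8 × 28.35 g/oz ≈ 298 g

cocoa powder: 722 g; dried cranberries: 689 g; vegetable oil: 77 tbsp; molasses: 630 mL; raisins: 298 g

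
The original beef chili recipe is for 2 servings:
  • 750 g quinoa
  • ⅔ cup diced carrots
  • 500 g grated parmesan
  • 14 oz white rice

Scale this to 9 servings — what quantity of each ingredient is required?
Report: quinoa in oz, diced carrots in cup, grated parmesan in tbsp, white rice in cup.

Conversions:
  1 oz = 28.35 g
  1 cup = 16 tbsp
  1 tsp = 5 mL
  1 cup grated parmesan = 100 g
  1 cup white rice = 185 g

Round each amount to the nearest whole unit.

quinoa: 119 oz; diced carrots: 3 cup; grated parmesan: 360 tbsp; white rice: 10 cup

Scaling factor: 9/2 = 4.5.
quinoa: 750 g × 9/2 ÷ 28.35 g/oz ≈ 119 oz
diced carrots: 2/3 cup × 9/2 = 3 cup
grated parmesan: 500 g × 9/2 ÷ 100 g/cup × 16 tbsp/cup = 360 tbsp
white rice: 14 oz × 9/2 × 28.35 g/oz ÷ 185 g/cup ≈ 10 cup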